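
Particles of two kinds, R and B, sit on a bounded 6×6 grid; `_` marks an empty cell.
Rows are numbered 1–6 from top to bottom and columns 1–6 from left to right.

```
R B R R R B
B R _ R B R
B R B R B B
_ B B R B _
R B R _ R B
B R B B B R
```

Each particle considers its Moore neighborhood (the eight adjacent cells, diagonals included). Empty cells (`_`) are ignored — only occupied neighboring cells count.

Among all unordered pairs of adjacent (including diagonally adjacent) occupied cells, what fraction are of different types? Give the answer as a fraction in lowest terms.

Scan each occupied cell's neighbors to the right and below (and the two forward diagonals) so each pair is counted once.
From row 1: 8 unlike of 18 pairs (running 8/18).
From row 2: 11 unlike of 16 pairs (running 19/34).
From row 3: 10 unlike of 17 pairs (running 29/51).
From row 4: 6 unlike of 12 pairs (running 35/63).
From row 5: 10 unlike of 16 pairs (running 45/79).
From row 6: 3 unlike of 5 pairs (running 48/84).
Total adjacent occupied pairs: 84; unlike-type pairs: 48.
48/84 reduces to 4/7.

4/7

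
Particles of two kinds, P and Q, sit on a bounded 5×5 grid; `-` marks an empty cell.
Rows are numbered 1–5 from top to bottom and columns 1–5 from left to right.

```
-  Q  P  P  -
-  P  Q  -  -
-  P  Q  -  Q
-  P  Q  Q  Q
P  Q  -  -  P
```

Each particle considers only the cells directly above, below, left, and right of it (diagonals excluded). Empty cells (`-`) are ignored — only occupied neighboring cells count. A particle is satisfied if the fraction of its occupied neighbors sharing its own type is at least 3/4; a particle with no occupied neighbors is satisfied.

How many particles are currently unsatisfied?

12

Row 1: (1,2)Q 0/2 not · (1,3)P 1/3 not · (1,4)P 1/1 satisfied
Row 2: (2,2)P 1/3 not · (2,3)Q 1/3 not
Row 3: (3,2)P 2/3 not · (3,3)Q 2/3 not · (3,5)Q 1/1 satisfied
Row 4: (4,2)P 1/3 not · (4,3)Q 2/3 not · (4,4)Q 2/2 satisfied · (4,5)Q 2/3 not
Row 5: (5,1)P 0/1 not · (5,2)Q 0/2 not · (5,5)P 0/1 not
Unsatisfied: (1,2), (1,3), (2,2), (2,3), (3,2), (3,3), (4,2), (4,3), (4,5), (5,1), (5,2), (5,5) — 12 in total.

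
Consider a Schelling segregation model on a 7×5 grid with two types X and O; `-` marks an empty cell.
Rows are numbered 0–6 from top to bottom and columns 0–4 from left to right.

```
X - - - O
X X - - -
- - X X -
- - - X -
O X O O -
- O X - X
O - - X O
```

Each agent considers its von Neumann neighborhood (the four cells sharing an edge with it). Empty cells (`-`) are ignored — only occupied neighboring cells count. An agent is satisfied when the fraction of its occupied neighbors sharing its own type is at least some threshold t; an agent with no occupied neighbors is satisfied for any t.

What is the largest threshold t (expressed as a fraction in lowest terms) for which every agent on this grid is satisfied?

0/1

Row 0: (0,0)X 1/1 · (0,4)O — no occupied neighbors
Row 1: (1,0)X 2/2 · (1,1)X 1/1
Row 2: (2,2)X 1/1 · (2,3)X 2/2
Row 3: (3,3)X 1/2
Row 4: (4,0)O 0/1 · (4,1)X 0/3 · (4,2)O 1/3 · (4,3)O 1/2
Row 5: (5,1)O 0/2 · (5,2)X 0/2 · (5,4)X 0/1
Row 6: (6,0)O — no occupied neighbors · (6,3)X 0/1 · (6,4)O 0/2
The smallest same-type fraction is 0/1 at (4,0), which reduces to 0/1. Any threshold above that leaves this agent unsatisfied.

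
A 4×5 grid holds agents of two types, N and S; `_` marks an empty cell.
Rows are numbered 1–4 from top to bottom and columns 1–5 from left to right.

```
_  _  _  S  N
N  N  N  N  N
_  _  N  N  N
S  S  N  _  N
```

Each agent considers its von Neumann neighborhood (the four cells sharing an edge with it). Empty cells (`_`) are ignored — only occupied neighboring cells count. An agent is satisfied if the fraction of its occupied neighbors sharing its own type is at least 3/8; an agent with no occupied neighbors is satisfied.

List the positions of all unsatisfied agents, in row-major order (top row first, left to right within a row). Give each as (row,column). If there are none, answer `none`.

(1,4)

Row 1: (1,4)S 0/2 unhappy · (1,5)N 1/2 ok
Row 2: (2,1)N 1/1 ok · (2,2)N 2/2 ok · (2,3)N 3/3 ok · (2,4)N 3/4 ok · (2,5)N 3/3 ok
Row 3: (3,3)N 3/3 ok · (3,4)N 3/3 ok · (3,5)N 3/3 ok
Row 4: (4,1)S 1/1 ok · (4,2)S 1/2 ok · (4,3)N 1/2 ok · (4,5)N 1/1 ok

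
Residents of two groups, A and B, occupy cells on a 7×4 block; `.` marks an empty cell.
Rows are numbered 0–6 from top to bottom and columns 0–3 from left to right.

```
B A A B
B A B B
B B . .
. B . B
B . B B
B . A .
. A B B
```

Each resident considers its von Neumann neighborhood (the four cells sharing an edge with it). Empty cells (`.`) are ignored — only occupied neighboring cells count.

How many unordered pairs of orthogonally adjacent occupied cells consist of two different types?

9

Scan each occupied cell's neighbors to the right and below so each pair is counted once.
Row 0: B(0,0)–A(0,1)≠ B(0,0)–B(1,0)= A(0,1)–A(0,2)= A(0,1)–A(1,1)= A(0,2)–B(0,3)≠ A(0,2)–B(1,2)≠ B(0,3)–B(1,3)=  → 3/7 unlike.
Row 1: B(1,0)–A(1,1)≠ B(1,0)–B(2,0)= A(1,1)–B(1,2)≠ A(1,1)–B(2,1)≠ B(1,2)–B(1,3)=  → 3/5 unlike.
Row 2: B(2,0)–B(2,1)= B(2,1)–B(3,1)=  → 0/2 unlike.
Row 3: B(3,3)–B(4,3)=  → 0/1 unlike.
Row 4: B(4,0)–B(5,0)= B(4,2)–B(4,3)= B(4,2)–A(5,2)≠  → 1/3 unlike.
Row 5: A(5,2)–B(6,2)≠  → 1/1 unlike.
Row 6: A(6,1)–B(6,2)≠ B(6,2)–B(6,3)=  → 1/2 unlike.
Total adjacent occupied pairs: 21; unlike-type pairs: 9.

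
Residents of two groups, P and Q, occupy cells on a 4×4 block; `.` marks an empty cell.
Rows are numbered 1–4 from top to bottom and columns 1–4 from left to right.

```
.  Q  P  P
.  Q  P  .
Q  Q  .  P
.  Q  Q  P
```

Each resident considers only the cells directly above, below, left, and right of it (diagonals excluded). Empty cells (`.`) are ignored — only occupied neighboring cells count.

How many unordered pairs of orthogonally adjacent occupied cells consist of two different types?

Scan each occupied cell's neighbors to the right and below so each pair is counted once.
From row 1: 1 unlike of 4 pairs (running 1/4).
From row 2: 1 unlike of 2 pairs (running 2/6).
From row 3: 0 unlike of 3 pairs (running 2/9).
From row 4: 1 unlike of 2 pairs (running 3/11).
Total adjacent occupied pairs: 11; unlike-type pairs: 3.

3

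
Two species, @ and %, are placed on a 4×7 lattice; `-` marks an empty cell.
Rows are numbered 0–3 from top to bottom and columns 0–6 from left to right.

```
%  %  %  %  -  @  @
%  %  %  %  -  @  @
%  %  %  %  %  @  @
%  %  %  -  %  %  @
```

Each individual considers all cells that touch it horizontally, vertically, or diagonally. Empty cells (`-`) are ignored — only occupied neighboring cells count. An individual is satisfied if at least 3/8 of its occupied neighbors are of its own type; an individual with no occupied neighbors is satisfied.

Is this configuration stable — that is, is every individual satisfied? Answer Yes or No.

Row 0: (0,0)% 3/3 ok · (0,1)% 5/5 ok · (0,2)% 5/5 ok · (0,3)% 3/3 ok · (0,5)@ 3/3 ok · (0,6)@ 3/3 ok
Row 1: (1,0)% 5/5 ok · (1,1)% 8/8 ok · (1,2)% 8/8 ok · (1,3)% 6/6 ok · (1,5)@ 5/6 ok · (1,6)@ 5/5 ok
Row 2: (2,0)% 5/5 ok · (2,1)% 8/8 ok · (2,2)% 7/7 ok · (2,3)% 6/6 ok · (2,4)% 4/6 ok · (2,5)@ 4/7 ok · (2,6)@ 4/5 ok
Row 3: (3,0)% 3/3 ok · (3,1)% 5/5 ok · (3,2)% 4/4 ok · (3,4)% 3/4 ok · (3,5)% 2/5 ok · (3,6)@ 2/3 ok
All meet the threshold, so the configuration is stable.

Yes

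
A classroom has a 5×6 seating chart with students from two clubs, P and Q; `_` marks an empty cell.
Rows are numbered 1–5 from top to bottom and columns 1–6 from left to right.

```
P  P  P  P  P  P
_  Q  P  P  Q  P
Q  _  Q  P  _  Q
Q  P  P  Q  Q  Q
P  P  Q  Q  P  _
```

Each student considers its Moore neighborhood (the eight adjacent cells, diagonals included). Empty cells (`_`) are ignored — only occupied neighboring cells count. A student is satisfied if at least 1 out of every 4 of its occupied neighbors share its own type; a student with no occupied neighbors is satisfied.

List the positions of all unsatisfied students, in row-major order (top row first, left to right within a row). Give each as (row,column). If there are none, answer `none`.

(1,1)P 1/2 ✓
(1,2)P 3/4 ✓
(1,3)P 4/5 ✓
(1,4)P 4/5 ✓
(1,5)P 4/5 ✓
(1,6)P 2/3 ✓
(2,2)Q 2/6 ✓
(2,3)P 5/7 ✓
(2,4)P 5/7 ✓
(2,5)Q 1/7 ✗
(2,6)P 2/4 ✓
(3,1)Q 2/3 ✓
(3,3)Q 2/7 ✓
(3,4)P 3/7 ✓
(3,6)Q 3/4 ✓
(4,1)Q 1/4 ✓
(4,2)P 3/7 ✓
(4,3)P 3/7 ✓
(4,4)Q 4/7 ✓
(4,5)Q 4/6 ✓
(4,6)Q 2/3 ✓
(5,1)P 2/3 ✓
(5,2)P 3/5 ✓
(5,3)Q 2/5 ✓
(5,4)Q 3/5 ✓
(5,5)P 0/4 ✗

(2,5), (5,5)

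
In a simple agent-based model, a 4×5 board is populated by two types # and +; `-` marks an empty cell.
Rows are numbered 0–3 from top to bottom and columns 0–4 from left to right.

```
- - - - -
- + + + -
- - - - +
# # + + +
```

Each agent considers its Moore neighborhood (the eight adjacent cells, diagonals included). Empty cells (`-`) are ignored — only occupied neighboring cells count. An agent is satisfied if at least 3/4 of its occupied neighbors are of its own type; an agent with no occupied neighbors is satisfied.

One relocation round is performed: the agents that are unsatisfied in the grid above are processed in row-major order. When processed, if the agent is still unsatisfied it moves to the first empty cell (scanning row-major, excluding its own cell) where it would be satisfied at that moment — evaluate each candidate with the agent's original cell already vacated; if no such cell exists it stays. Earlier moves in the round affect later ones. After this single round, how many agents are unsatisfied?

Initially unsatisfied (in order): (3,1), (3,2).
  (3,1): no empty cell satisfies it; stays.
  (3,2) → (0,0).
Resulting grid:
+ - - - -
- + + + -
- - - - +
# # - + +
All satisfied now.

0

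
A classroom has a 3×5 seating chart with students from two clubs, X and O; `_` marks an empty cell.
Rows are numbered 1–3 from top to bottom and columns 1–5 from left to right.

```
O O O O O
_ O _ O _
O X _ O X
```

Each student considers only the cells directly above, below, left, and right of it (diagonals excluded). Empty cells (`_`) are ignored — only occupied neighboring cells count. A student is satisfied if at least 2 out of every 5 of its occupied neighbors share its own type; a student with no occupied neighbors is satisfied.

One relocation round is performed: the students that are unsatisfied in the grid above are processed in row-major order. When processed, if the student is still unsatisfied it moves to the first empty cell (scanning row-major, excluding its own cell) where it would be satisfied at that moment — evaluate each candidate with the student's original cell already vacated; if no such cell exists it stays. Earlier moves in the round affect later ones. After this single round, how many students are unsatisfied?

Initially unsatisfied (in order): (3,1), (3,2), (3,5).
  (3,1) → (2,1).
  (3,2): no empty cell satisfies it; stays.
  (3,5) → (3,1).
Resulting grid:
O O O O O
O O _ O _
X X _ O _
All satisfied now.

0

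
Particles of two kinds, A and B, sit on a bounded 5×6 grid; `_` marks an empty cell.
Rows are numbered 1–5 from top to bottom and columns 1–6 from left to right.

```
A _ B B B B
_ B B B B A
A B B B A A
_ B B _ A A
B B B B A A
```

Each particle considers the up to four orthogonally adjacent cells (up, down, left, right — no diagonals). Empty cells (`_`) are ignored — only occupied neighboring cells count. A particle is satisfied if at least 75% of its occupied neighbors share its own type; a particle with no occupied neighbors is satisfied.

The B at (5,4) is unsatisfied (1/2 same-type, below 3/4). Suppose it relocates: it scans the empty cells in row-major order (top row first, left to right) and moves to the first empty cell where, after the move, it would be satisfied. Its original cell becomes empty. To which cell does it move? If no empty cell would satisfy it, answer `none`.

none

Vacating (5,4). Empty cells in order:
  (1,2): 2/3 same-type → still unsatisfied.
  (2,1): 1/3 same-type → still unsatisfied.
  (4,1): 2/3 same-type → still unsatisfied.
  (4,4): 2/3 same-type → still unsatisfied.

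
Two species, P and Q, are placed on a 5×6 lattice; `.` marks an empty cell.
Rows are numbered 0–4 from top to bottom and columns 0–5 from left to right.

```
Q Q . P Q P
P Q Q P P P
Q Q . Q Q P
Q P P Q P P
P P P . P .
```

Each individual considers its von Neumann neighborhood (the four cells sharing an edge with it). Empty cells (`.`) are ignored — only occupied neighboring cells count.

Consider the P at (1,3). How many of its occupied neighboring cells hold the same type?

2

Occupied neighbors of (1,3): (0,3)=P, (2,3)=Q, (1,2)=Q, (1,4)=P.
Same type (P): 2 of 4.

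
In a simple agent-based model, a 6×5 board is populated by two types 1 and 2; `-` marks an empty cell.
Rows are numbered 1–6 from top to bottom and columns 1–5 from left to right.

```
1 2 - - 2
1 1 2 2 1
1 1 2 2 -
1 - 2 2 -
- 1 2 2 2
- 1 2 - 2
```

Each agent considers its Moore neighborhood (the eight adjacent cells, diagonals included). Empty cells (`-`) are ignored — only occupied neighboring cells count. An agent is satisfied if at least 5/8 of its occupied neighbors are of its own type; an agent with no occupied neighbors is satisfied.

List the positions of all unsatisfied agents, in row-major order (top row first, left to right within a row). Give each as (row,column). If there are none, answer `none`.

Row 1: (1,1)1 2/3 ✓ · (1,2)2 1/4 ✗ · (1,5)2 1/2 ✗
Row 2: (2,1)1 4/5 ✓ · (2,2)1 4/7 ✗ · (2,3)2 4/6 ✓ · (2,4)2 4/5 ✓ · (2,5)1 0/3 ✗
Row 3: (3,1)1 4/4 ✓ · (3,2)1 4/7 ✗ · (3,3)2 5/7 ✓ · (3,4)2 5/6 ✓
Row 4: (4,1)1 3/3 ✓ · (4,3)2 5/7 ✓ · (4,4)2 6/6 ✓
Row 5: (5,2)1 2/5 ✗ · (5,3)2 4/6 ✓ · (5,4)2 6/6 ✓ · (5,5)2 3/3 ✓
Row 6: (6,2)1 1/3 ✗ · (6,3)2 2/4 ✗ · (6,5)2 2/2 ✓

(1,2), (1,5), (2,2), (2,5), (3,2), (5,2), (6,2), (6,3)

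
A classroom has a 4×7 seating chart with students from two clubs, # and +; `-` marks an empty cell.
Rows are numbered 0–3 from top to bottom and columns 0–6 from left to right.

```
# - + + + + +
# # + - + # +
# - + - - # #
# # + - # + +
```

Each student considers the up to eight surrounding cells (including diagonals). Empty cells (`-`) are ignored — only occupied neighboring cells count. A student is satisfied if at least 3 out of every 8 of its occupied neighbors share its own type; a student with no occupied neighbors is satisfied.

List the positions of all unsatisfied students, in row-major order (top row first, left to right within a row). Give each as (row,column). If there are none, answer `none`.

(1,5), (3,5), (3,6)

(0,0)# 2/2 ok
(0,2)+ 2/3 ok
(0,3)+ 4/4 ok
(0,4)+ 3/4 ok
(0,5)+ 4/5 ok
(0,6)+ 2/3 ok
(1,0)# 3/3 ok
(1,1)# 3/6 ok
(1,2)+ 3/4 ok
(1,4)+ 3/5 ok
(1,5)# 2/7 unhappy
(1,6)+ 2/5 ok
(2,0)# 4/4 ok
(2,2)+ 2/4 ok
(2,5)# 3/7 ok
(2,6)# 2/5 ok
(3,0)# 2/2 ok
(3,1)# 2/4 ok
(3,2)+ 1/2 ok
(3,4)# 1/2 ok
(3,5)+ 1/4 unhappy
(3,6)+ 1/3 unhappy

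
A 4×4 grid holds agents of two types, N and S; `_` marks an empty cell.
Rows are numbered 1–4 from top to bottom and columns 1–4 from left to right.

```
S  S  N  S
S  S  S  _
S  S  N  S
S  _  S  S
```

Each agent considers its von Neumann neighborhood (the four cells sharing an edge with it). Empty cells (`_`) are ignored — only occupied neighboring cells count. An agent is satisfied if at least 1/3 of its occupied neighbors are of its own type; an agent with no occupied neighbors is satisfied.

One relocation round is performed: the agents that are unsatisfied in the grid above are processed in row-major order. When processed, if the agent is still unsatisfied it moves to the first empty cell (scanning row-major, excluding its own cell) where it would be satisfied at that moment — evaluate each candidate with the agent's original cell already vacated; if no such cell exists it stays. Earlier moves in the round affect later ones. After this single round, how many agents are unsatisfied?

Initially unsatisfied (in order): (1,3), (1,4), (3,3).
  (1,3): no empty cell satisfies it; stays.
  (1,4) → (2,4).
  (3,3) → (1,4).
Resulting grid:
S S N N
S S S S
S S _ S
S _ S S
All satisfied now.

0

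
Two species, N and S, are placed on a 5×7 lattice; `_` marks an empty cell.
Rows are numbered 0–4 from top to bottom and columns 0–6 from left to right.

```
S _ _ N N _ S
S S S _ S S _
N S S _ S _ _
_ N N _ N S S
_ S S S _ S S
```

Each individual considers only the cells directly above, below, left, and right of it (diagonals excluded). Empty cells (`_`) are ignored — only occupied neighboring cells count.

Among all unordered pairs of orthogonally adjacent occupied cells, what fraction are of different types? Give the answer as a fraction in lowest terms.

9/25

Scan each occupied cell's neighbors to the right and below so each pair is counted once.
Row 0: S(0,0)–S(1,0)= N(0,3)–N(0,4)= N(0,4)–S(1,4)≠  → 1/3 unlike.
Row 1: S(1,0)–S(1,1)= S(1,0)–N(2,0)≠ S(1,1)–S(1,2)= S(1,1)–S(2,1)= S(1,2)–S(2,2)= S(1,4)–S(1,5)= S(1,4)–S(2,4)=  → 1/7 unlike.
Row 2: N(2,0)–S(2,1)≠ S(2,1)–S(2,2)= S(2,1)–N(3,1)≠ S(2,2)–N(3,2)≠ S(2,4)–N(3,4)≠  → 4/5 unlike.
Row 3: N(3,1)–N(3,2)= N(3,1)–S(4,1)≠ N(3,2)–S(4,2)≠ N(3,4)–S(3,5)≠ S(3,5)–S(3,6)= S(3,5)–S(4,5)= S(3,6)–S(4,6)=  → 3/7 unlike.
Row 4: S(4,1)–S(4,2)= S(4,2)–S(4,3)= S(4,5)–S(4,6)=  → 0/3 unlike.
Total adjacent occupied pairs: 25; unlike-type pairs: 9.
9/25 is already in lowest terms.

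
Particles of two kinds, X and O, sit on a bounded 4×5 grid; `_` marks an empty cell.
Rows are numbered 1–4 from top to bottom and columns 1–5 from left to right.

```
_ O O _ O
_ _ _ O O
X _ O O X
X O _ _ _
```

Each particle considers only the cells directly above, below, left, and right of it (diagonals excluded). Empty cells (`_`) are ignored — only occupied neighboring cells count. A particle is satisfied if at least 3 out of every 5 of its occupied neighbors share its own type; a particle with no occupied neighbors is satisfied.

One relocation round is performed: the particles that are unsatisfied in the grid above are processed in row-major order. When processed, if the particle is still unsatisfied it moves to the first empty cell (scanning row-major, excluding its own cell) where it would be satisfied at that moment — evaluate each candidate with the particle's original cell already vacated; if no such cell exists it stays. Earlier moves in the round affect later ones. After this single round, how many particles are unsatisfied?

0

Initially unsatisfied (in order): (3,5), (4,1), (4,2).
  (3,5) → (2,1).
  (4,1) → (4,5).
  (4,2): now satisfied by earlier moves; stays.
Resulting grid:
_ O O _ O
X _ _ O O
X _ O O _
_ O _ _ X
All satisfied now.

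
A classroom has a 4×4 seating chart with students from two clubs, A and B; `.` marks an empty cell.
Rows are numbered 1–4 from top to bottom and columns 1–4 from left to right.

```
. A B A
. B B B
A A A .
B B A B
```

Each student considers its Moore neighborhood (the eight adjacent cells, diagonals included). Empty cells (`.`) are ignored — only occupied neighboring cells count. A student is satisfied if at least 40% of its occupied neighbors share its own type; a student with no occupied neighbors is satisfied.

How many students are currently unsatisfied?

8

Row 1: (1,2)A 0/3 unhappy · (1,3)B 3/5 ok · (1,4)A 0/3 unhappy
Row 2: (2,2)B 2/6 unhappy · (2,3)B 3/7 ok · (2,4)B 2/4 ok
Row 3: (3,1)A 1/4 unhappy · (3,2)A 3/7 ok · (3,3)A 2/7 unhappy
Row 4: (4,1)B 1/3 unhappy · (4,2)B 1/5 unhappy · (4,3)A 2/4 ok · (4,4)B 0/2 unhappy
Unsatisfied: (1,2), (1,4), (2,2), (3,1), (3,3), (4,1), (4,2), (4,4) — 8 in total.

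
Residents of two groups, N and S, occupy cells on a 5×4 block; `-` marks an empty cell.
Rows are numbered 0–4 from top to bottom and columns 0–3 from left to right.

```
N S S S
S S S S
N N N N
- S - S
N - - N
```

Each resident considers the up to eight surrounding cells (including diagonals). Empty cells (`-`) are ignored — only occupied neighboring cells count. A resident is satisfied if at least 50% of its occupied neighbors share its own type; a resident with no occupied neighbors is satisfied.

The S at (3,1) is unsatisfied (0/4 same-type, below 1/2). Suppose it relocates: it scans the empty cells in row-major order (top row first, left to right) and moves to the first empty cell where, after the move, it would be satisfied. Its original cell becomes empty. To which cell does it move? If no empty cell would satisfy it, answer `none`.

(4,2)

Vacating (3,1). Empty cells in order:
  (3,0): 0/3 same-type → still unsatisfied.
  (3,2): 1/5 same-type → still unsatisfied.
  (4,1): 0/1 same-type → still unsatisfied.
  (4,2): 1/2 same-type → satisfied — stop here.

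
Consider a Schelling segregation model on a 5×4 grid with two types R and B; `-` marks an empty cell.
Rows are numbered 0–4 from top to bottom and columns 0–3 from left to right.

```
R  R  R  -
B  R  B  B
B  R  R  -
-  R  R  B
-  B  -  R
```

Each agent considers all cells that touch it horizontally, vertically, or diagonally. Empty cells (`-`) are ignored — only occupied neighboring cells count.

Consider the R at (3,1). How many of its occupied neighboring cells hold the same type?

3

Occupied neighbors of (3,1): (2,0)=B, (2,1)=R, (2,2)=R, (3,2)=R, (4,1)=B.
Same type (R): 3 of 5.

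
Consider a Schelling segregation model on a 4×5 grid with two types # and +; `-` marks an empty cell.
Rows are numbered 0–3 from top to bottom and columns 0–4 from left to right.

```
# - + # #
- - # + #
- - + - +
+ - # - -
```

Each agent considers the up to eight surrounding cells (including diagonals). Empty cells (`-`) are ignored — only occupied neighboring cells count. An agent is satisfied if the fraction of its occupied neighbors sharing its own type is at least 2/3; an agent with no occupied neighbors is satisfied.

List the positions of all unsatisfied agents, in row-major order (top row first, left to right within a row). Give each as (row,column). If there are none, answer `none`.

(0,2), (0,3), (1,2), (1,3), (1,4), (2,2), (2,4), (3,2)

Row 0: (0,0)# 0/0 ✓ · (0,2)+ 1/3 ✗ · (0,3)# 3/5 ✗ · (0,4)# 2/3 ✓
Row 1: (1,2)# 1/4 ✗ · (1,3)+ 3/7 ✗ · (1,4)# 2/4 ✗
Row 2: (2,2)+ 1/3 ✗ · (2,4)+ 1/2 ✗
Row 3: (3,0)+ 0/0 ✓ · (3,2)# 0/1 ✗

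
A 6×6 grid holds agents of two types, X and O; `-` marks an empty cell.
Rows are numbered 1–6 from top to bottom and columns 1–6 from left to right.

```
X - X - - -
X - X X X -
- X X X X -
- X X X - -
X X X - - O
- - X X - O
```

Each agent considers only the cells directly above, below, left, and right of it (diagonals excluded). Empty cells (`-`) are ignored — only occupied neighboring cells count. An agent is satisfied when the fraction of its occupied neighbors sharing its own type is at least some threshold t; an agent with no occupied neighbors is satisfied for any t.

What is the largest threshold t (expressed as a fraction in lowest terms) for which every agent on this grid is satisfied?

1/1

(1,1)X 1/1
(1,3)X 1/1
(2,1)X 1/1
(2,3)X 3/3
(2,4)X 3/3
(2,5)X 2/2
(3,2)X 2/2
(3,3)X 4/4
(3,4)X 4/4
(3,5)X 2/2
(4,2)X 3/3
(4,3)X 4/4
(4,4)X 2/2
(5,1)X 1/1
(5,2)X 3/3
(5,3)X 3/3
(5,6)O 1/1
(6,3)X 2/2
(6,4)X 1/1
(6,6)O 1/1
The smallest same-type fraction is 1/1 at (1,1), which reduces to 1/1. Any threshold above that leaves this agent unsatisfied.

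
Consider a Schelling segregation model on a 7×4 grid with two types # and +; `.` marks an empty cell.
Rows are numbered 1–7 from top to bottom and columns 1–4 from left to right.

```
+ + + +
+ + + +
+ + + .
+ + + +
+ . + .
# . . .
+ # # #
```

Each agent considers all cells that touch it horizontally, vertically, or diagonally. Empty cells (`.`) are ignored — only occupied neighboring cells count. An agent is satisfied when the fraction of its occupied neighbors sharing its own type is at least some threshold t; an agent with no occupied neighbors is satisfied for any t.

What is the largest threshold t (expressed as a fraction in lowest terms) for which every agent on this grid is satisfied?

(1,1)+ 3/3
(1,2)+ 5/5
(1,3)+ 5/5
(1,4)+ 3/3
(2,1)+ 5/5
(2,2)+ 8/8
(2,3)+ 7/7
(2,4)+ 4/4
(3,1)+ 5/5
(3,2)+ 8/8
(3,3)+ 7/7
(4,1)+ 4/4
(4,2)+ 7/7
(4,3)+ 5/5
(4,4)+ 3/3
(5,1)+ 2/3
(5,3)+ 3/3
(6,1)# 1/3
(7,1)+ 0/2
(7,2)# 2/3
(7,3)# 2/2
(7,4)# 1/1
The smallest same-type fraction is 0/2 at (7,1), which reduces to 0/1. Any threshold above that leaves this agent unsatisfied.

0/1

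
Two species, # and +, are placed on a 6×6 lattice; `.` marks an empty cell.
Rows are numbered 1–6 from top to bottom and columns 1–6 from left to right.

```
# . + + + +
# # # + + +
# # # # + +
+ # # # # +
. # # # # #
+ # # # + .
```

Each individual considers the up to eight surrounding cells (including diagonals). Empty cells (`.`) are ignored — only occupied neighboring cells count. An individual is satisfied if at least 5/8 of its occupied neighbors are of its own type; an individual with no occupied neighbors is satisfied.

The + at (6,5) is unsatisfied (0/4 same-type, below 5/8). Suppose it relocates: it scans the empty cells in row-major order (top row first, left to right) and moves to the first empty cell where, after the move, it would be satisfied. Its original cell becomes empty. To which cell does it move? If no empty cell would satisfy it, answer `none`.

none

Vacating (6,5). Empty cells in order:
  (1,2): 1/5 same-type → still unsatisfied.
  (5,1): 2/5 same-type → still unsatisfied.
  (6,6): 0/2 same-type → still unsatisfied.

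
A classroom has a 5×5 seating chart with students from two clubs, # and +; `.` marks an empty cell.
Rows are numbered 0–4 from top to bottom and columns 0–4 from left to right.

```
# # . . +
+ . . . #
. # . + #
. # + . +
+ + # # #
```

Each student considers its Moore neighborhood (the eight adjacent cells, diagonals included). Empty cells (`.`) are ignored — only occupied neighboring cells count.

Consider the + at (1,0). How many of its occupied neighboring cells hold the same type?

Occupied neighbors of (1,0): (0,0)=#, (0,1)=#, (2,1)=#.
Same type (+): 0 of 3.

0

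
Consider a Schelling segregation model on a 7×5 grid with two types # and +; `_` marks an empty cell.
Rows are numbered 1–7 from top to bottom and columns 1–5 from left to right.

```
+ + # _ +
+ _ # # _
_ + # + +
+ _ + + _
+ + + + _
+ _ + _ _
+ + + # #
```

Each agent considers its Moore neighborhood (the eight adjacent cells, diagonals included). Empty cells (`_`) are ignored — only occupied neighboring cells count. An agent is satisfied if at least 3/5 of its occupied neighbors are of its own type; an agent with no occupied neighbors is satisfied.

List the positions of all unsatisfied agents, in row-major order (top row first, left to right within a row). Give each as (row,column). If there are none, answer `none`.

Row 1: (1,1)+ 2/2 ✓ · (1,2)+ 2/4 ✗ · (1,3)# 2/3 ✓ · (1,5)+ 0/1 ✗
Row 2: (2,1)+ 3/3 ✓ · (2,3)# 3/6 ✗ · (2,4)# 3/6 ✗
Row 3: (3,2)+ 3/5 ✓ · (3,3)# 2/6 ✗ · (3,4)+ 3/6 ✗ · (3,5)+ 2/3 ✓
Row 4: (4,1)+ 3/3 ✓ · (4,3)+ 6/7 ✓ · (4,4)+ 5/6 ✓
Row 5: (5,1)+ 3/3 ✓ · (5,2)+ 6/6 ✓ · (5,3)+ 5/5 ✓ · (5,4)+ 4/4 ✓
Row 6: (6,1)+ 4/4 ✓ · (6,3)+ 5/6 ✓
Row 7: (7,1)+ 2/2 ✓ · (7,2)+ 4/4 ✓ · (7,3)+ 2/3 ✓ · (7,4)# 1/3 ✗ · (7,5)# 1/1 ✓

(1,2), (1,5), (2,3), (2,4), (3,3), (3,4), (7,4)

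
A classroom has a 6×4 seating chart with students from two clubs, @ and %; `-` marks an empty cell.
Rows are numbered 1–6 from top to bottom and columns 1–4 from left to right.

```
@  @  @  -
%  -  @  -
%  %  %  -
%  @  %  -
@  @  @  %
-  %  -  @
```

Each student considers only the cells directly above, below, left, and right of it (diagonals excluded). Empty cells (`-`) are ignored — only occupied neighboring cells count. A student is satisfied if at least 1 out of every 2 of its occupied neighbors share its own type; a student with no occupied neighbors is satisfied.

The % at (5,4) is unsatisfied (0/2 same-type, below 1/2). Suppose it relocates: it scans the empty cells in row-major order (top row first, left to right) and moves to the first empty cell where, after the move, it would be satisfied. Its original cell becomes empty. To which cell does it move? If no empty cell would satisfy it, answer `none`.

Vacating (5,4). Empty cells in order:
  (1,4): 0/1 same-type → still unsatisfied.
  (2,2): 2/4 same-type → satisfied — stop here.

(2,2)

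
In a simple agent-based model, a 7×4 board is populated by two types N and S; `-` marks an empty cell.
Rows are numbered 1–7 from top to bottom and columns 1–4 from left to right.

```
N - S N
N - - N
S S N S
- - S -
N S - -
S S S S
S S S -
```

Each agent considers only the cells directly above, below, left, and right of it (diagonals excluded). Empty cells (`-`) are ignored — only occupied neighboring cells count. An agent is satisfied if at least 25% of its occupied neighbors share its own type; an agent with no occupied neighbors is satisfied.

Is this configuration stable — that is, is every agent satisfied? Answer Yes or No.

Row 1: (1,1)N 1/1 ok · (1,3)S 0/1 unhappy · (1,4)N 1/2 ok
Row 2: (2,1)N 1/2 ok · (2,4)N 1/2 ok
Row 3: (3,1)S 1/2 ok · (3,2)S 1/2 ok · (3,3)N 0/3 unhappy · (3,4)S 0/2 unhappy
Row 4: (4,3)S 0/1 unhappy
Row 5: (5,1)N 0/2 unhappy · (5,2)S 1/2 ok
Row 6: (6,1)S 2/3 ok · (6,2)S 4/4 ok · (6,3)S 3/3 ok · (6,4)S 1/1 ok
Row 7: (7,1)S 2/2 ok · (7,2)S 3/3 ok · (7,3)S 2/2 ok
For instance (1,3) has only 0/1 same-type neighbors, below 1/4.

No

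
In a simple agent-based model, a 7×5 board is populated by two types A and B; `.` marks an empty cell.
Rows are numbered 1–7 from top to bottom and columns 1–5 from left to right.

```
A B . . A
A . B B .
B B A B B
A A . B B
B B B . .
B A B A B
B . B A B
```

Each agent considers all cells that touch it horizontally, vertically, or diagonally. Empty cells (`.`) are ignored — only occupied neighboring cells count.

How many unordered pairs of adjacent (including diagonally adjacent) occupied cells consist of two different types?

Scan each occupied cell's neighbors to the right and below (and the two forward diagonals) so each pair is counted once.
From row 1: 3 unlike of 5 pairs (running 3/5).
From row 2: 4 unlike of 9 pairs (running 7/14).
From row 3: 7 unlike of 14 pairs (running 14/28).
From row 4: 5 unlike of 8 pairs (running 19/36).
From row 5: 4 unlike of 10 pairs (running 23/46).
From row 6: 10 unlike of 14 pairs (running 33/60).
From row 7: 2 unlike of 2 pairs (running 35/62).
Total adjacent occupied pairs: 62; unlike-type pairs: 35.

35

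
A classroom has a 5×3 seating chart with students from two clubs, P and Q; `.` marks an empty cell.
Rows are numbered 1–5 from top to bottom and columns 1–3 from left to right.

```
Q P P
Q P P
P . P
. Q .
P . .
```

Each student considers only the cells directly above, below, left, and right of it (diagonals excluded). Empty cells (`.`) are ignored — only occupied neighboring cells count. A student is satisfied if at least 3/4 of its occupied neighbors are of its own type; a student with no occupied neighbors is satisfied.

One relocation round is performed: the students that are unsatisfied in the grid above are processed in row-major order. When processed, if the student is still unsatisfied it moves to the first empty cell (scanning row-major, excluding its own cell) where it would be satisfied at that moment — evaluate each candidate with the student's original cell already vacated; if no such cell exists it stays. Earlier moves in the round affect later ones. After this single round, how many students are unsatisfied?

Initially unsatisfied (in order): (1,1), (1,2), (2,1), (2,2), (3,1).
  (1,1) → (5,3).
  (1,2): now satisfied by earlier moves; stays.
  (2,1): no empty cell satisfies it; stays.
  (2,2): no empty cell satisfies it; stays.
  (3,1): no empty cell satisfies it; stays.
Resulting grid:
. P P
Q P P
P . P
. Q .
P . Q
Unsatisfied now: (2,1), (2,2), (3,1).

3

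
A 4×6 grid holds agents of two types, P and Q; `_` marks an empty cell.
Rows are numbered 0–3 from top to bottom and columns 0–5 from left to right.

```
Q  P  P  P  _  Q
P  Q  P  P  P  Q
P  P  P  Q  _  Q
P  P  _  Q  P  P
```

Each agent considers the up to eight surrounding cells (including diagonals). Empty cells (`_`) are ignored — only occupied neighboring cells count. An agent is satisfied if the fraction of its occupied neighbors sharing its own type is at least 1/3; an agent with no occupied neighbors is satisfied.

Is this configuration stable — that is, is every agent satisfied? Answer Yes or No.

(0,0)Q 1/3 satisfied
(0,1)P 3/5 satisfied
(0,2)P 4/5 satisfied
(0,3)P 4/4 satisfied
(0,5)Q 1/2 satisfied
(1,0)P 3/5 satisfied
(1,1)Q 1/8 not
(1,2)P 6/8 satisfied
(1,3)P 5/6 satisfied
(1,4)P 2/6 satisfied
(1,5)Q 2/3 satisfied
(2,0)P 4/5 satisfied
(2,1)P 6/7 satisfied
(2,2)P 4/7 satisfied
(2,3)Q 1/6 not
(2,5)Q 1/4 not
(3,0)P 3/3 satisfied
(3,1)P 4/4 satisfied
(3,3)Q 1/3 satisfied
(3,4)P 1/4 not
(3,5)P 1/2 satisfied
For instance (1,1) has only 1/8 same-type neighbors, below 1/3.

No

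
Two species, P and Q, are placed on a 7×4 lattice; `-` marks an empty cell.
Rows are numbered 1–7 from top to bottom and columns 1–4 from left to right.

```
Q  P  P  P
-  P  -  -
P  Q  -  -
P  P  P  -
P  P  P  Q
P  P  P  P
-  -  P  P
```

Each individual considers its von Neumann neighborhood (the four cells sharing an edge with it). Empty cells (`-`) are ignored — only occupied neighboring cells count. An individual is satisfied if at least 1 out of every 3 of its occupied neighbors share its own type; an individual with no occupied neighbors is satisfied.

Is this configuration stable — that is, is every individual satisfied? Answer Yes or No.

(1,1)Q 0/1 ✗
(1,2)P 2/3 ✓
(1,3)P 2/2 ✓
(1,4)P 1/1 ✓
(2,2)P 1/2 ✓
(3,1)P 1/2 ✓
(3,2)Q 0/3 ✗
(4,1)P 3/3 ✓
(4,2)P 3/4 ✓
(4,3)P 2/2 ✓
(5,1)P 3/3 ✓
(5,2)P 4/4 ✓
(5,3)P 3/4 ✓
(5,4)Q 0/2 ✗
(6,1)P 2/2 ✓
(6,2)P 3/3 ✓
(6,3)P 4/4 ✓
(6,4)P 2/3 ✓
(7,3)P 2/2 ✓
(7,4)P 2/2 ✓
For instance (1,1) has only 0/1 same-type neighbors, below 1/3.

No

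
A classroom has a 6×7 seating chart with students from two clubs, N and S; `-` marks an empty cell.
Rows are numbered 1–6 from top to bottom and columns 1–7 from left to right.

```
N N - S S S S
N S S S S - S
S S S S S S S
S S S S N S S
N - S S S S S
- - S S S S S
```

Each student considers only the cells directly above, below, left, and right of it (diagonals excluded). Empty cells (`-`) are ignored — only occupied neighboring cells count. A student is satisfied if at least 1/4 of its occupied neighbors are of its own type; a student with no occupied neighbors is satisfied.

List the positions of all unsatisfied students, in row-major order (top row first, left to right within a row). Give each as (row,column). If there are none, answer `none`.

(4,5), (5,1)

Row 1: (1,1)N 2/2 ok · (1,2)N 1/2 ok · (1,4)S 2/2 ok · (1,5)S 3/3 ok · (1,6)S 2/2 ok · (1,7)S 2/2 ok
Row 2: (2,1)N 1/3 ok · (2,2)S 2/4 ok · (2,3)S 3/3 ok · (2,4)S 4/4 ok · (2,5)S 3/3 ok · (2,7)S 2/2 ok
Row 3: (3,1)S 2/3 ok · (3,2)S 4/4 ok · (3,3)S 4/4 ok · (3,4)S 4/4 ok · (3,5)S 3/4 ok · (3,6)S 3/3 ok · (3,7)S 3/3 ok
Row 4: (4,1)S 2/3 ok · (4,2)S 3/3 ok · (4,3)S 4/4 ok · (4,4)S 3/4 ok · (4,5)N 0/4 unhappy · (4,6)S 3/4 ok · (4,7)S 3/3 ok
Row 5: (5,1)N 0/1 unhappy · (5,3)S 3/3 ok · (5,4)S 4/4 ok · (5,5)S 3/4 ok · (5,6)S 4/4 ok · (5,7)S 3/3 ok
Row 6: (6,3)S 2/2 ok · (6,4)S 3/3 ok · (6,5)S 3/3 ok · (6,6)S 3/3 ok · (6,7)S 2/2 ok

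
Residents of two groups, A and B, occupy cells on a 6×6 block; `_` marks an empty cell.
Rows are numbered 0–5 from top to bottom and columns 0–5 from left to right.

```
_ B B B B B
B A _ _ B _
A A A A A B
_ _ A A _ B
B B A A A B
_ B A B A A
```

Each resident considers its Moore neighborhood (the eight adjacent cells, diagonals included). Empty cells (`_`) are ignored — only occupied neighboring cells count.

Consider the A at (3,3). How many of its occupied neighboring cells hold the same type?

Occupied neighbors of (3,3): (2,2)=A, (2,3)=A, (2,4)=A, (3,2)=A, (4,2)=A, (4,3)=A, (4,4)=A.
Same type (A): 7 of 7.

7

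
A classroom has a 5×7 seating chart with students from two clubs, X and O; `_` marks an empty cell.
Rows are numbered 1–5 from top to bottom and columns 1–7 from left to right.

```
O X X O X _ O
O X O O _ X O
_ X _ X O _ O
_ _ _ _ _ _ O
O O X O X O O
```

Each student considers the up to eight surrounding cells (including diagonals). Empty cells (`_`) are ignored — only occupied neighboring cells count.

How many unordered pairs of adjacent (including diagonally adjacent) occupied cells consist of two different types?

Scan each occupied cell's neighbors to the right and below (and the two forward diagonals) so each pair is counted once.
Row 1: O(1,1)–X(1,2)≠ O(1,1)–O(2,1)= O(1,1)–X(2,2)≠ X(1,2)–X(1,3)= X(1,2)–X(2,2)= X(1,2)–O(2,3)≠ X(1,2)–O(2,1)≠ X(1,3)–O(1,4)≠ X(1,3)–O(2,3)≠ X(1,3)–O(2,4)≠ X(1,3)–X(2,2)= O(1,4)–X(1,5)≠ O(1,4)–O(2,4)= O(1,4)–O(2,3)= X(1,5)–X(2,6)= X(1,5)–O(2,4)≠ O(1,7)–O(2,7)= O(1,7)–X(2,6)≠  → 10/18 unlike.
Row 2: O(2,1)–X(2,2)≠ O(2,1)–X(3,2)≠ X(2,2)–O(2,3)≠ X(2,2)–X(3,2)= O(2,3)–O(2,4)= O(2,3)–X(3,4)≠ O(2,3)–X(3,2)≠ O(2,4)–X(3,4)≠ O(2,4)–O(3,5)= X(2,6)–O(2,7)≠ X(2,6)–O(3,7)≠ X(2,6)–O(3,5)≠ O(2,7)–O(3,7)=  → 9/13 unlike.
Row 3: X(3,4)–O(3,5)≠ O(3,7)–O(4,7)=  → 1/2 unlike.
Row 4: O(4,7)–O(5,7)= O(4,7)–O(5,6)=  → 0/2 unlike.
Row 5: O(5,1)–O(5,2)= O(5,2)–X(5,3)≠ X(5,3)–O(5,4)≠ O(5,4)–X(5,5)≠ X(5,5)–O(5,6)≠ O(5,6)–O(5,7)=  → 4/6 unlike.
Total adjacent occupied pairs: 41; unlike-type pairs: 24.

24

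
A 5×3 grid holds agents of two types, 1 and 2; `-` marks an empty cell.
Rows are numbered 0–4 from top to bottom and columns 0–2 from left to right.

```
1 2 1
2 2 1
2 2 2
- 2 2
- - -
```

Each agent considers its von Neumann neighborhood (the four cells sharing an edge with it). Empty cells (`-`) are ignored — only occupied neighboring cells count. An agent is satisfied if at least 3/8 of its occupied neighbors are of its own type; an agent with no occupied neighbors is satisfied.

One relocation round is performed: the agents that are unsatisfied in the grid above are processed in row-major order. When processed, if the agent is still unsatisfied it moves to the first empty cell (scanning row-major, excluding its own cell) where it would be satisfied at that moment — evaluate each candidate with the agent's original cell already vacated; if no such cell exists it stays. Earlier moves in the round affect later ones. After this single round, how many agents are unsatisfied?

1

Initially unsatisfied (in order): (0,0), (0,1), (1,2).
  (0,0) → (4,0).
  (0,1): now satisfied by earlier moves; stays.
  (1,2) → (4,1).
Resulting grid:
- 2 1
2 2 -
2 2 2
- 2 2
1 1 -
Unsatisfied now: (0,2).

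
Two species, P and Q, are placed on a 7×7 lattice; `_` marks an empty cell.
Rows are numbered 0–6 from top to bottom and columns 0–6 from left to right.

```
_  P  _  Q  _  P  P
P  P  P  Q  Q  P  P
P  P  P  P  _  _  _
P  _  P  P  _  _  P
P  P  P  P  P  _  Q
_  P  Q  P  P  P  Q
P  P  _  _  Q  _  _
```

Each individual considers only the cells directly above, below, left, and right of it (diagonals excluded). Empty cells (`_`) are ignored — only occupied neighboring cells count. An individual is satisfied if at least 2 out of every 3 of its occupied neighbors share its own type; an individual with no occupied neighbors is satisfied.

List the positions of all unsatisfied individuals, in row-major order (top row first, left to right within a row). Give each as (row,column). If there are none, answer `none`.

(1,3), (1,4), (3,6), (4,6), (5,2), (5,5), (5,6), (6,4)

Row 0: (0,1)P 1/1 ok · (0,3)Q 1/1 ok · (0,5)P 2/2 ok · (0,6)P 2/2 ok
Row 1: (1,0)P 2/2 ok · (1,1)P 4/4 ok · (1,2)P 2/3 ok · (1,3)Q 2/4 unhappy · (1,4)Q 1/2 unhappy · (1,5)P 2/3 ok · (1,6)P 2/2 ok
Row 2: (2,0)P 3/3 ok · (2,1)P 3/3 ok · (2,2)P 4/4 ok · (2,3)P 2/3 ok
Row 3: (3,0)P 2/2 ok · (3,2)P 3/3 ok · (3,3)P 3/3 ok · (3,6)P 0/1 unhappy
Row 4: (4,0)P 2/2 ok · (4,1)P 3/3 ok · (4,2)P 3/4 ok · (4,3)P 4/4 ok · (4,4)P 2/2 ok · (4,6)Q 1/2 unhappy
Row 5: (5,1)P 2/3 ok · (5,2)Q 0/3 unhappy · (5,3)P 2/3 ok · (5,4)P 3/4 ok · (5,5)P 1/2 unhappy · (5,6)Q 1/2 unhappy
Row 6: (6,0)P 1/1 ok · (6,1)P 2/2 ok · (6,4)Q 0/1 unhappy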